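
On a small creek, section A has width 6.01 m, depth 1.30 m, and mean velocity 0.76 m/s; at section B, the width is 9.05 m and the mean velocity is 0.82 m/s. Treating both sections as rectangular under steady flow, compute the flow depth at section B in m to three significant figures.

0.800 m

Q = A₁V₁ = (6.01×1.30) × 0.76 = 5.938 m³/s
d₂ = Q/(b₂ V₂) = 5.938/(9.05×0.82) = 0.8001 m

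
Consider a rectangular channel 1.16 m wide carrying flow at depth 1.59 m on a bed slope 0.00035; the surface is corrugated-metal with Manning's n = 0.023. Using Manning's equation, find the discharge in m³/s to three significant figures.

A = b·y = 1.16 × 1.59 = 1.844 m²
P = b + 2y = 1.16 + 2×1.59 = 4.340 m
R = A/P = 1.844/4.340 = 0.4250 m
Q = (1/n)·A·R^(2/3)·S^(1/2) = (1/0.023) × 1.844 × 0.4250^(2/3) × 0.00035^(1/2) = 0.8480 m³/s

0.848 m³/s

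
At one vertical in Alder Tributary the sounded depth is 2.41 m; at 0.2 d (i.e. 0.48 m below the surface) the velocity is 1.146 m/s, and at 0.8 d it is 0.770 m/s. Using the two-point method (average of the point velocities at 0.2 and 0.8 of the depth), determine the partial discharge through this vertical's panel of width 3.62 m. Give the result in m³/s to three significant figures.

8.36 m³/s

v̄ = (1.146 + 0.770) / 2 = 0.9580 m/s
q = v̄ × d × w = 0.9580 × 2.41 × 3.62 = 8.358 m³/s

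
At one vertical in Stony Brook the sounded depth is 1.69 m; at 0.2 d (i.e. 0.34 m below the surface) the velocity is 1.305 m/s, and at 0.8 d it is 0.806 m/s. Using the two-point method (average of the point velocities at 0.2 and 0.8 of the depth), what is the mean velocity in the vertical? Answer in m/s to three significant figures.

1.06 m/s

v̄ = (1.305 + 0.806) / 2 = 1.056 m/s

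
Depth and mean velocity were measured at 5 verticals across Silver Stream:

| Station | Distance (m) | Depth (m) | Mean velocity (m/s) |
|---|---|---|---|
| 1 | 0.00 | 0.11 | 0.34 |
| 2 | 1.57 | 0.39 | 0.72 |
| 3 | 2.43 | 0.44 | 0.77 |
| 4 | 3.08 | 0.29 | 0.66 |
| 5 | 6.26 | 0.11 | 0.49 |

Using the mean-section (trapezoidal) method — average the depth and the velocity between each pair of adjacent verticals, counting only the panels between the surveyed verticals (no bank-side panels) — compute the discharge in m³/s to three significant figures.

Panel 1-2: Δb = 1.57 m, d̄ = (0.11+0.39)/2 = 0.25, v̄ = (0.34+0.72)/2 = 0.53 → q = 1.57×0.25×0.53 = 0.2080 m³/s
Panel 2-3: Δb = 0.86 m, d̄ = (0.39+0.44)/2 = 0.415, v̄ = (0.72+0.77)/2 = 0.745 → q = 0.86×0.415×0.745 = 0.2659 m³/s
Panel 3-4: Δb = 0.65 m, d̄ = (0.44+0.29)/2 = 0.365, v̄ = (0.77+0.66)/2 = 0.715 → q = 0.65×0.365×0.715 = 0.1696 m³/s
Panel 4-5: Δb = 3.18 m, d̄ = (0.29+0.11)/2 = 0.2, v̄ = (0.66+0.49)/2 = 0.575 → q = 3.18×0.2×0.575 = 0.3657 m³/s
Q = Σ q = 1.009 m³/s

1.01 m³/s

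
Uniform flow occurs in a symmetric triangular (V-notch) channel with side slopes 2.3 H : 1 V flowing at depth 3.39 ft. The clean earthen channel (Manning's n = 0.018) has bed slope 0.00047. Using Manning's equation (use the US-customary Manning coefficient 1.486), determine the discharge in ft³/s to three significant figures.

A = z·y² = 2.3×3.39² = 26.43 ft²
P = 2y√(1+z²) = 2×3.39×√(1+2.3²) = 17.00 ft
R = A/P = 26.43/17.00 = 1.554 ft
Q = (1.486/n)·A·R^(2/3)·S^(1/2) = (1.486/0.018) × 26.43 × 1.554^(2/3) × 0.00047^(1/2) = 63.48 ft³/s

63.5 ft³/s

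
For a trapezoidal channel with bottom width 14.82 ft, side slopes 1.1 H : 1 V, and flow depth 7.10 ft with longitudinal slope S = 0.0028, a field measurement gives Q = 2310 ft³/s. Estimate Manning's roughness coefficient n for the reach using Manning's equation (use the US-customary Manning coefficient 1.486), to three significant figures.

A = (b + z·y)·y = (14.82 + 1.1×7.10)×7.10 = 160.7 ft²
P = b + 2y√(1+z²) = 14.82 + 2×7.10×√(1+1.1²) = 35.93 ft
R = A/P = 160.7/35.93 = 4.472 ft
n = (1.486/Q)·A·R^(2/3)·S^(1/2) = (1.486/2310) × 160.7 × 2.714 × 0.05292 = 0.01485

0.0148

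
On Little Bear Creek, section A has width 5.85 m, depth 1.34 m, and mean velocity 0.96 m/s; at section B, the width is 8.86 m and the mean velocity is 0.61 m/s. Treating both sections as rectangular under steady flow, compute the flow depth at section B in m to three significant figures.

1.39 m

Q = A₁V₁ = (5.85×1.34) × 0.96 = 7.525 m³/s
d₂ = Q/(b₂ V₂) = 7.525/(8.86×0.61) = 1.392 m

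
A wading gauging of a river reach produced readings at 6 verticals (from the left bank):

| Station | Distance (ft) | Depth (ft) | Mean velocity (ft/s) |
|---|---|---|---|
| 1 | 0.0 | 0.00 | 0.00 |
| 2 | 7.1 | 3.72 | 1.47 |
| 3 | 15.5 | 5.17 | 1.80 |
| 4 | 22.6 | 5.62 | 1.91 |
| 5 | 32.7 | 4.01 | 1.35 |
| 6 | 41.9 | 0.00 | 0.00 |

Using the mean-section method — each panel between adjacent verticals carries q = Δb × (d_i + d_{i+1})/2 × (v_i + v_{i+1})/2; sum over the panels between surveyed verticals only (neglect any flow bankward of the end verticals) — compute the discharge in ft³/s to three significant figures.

234 ft³/s

Panel 1-2: Δb = 7.1 ft, d̄ = (0.00+3.72)/2 = 1.86, v̄ = (0.00+1.47)/2 = 0.735 → q = 7.1×1.86×0.735 = 9.706 ft³/s
Panel 2-3: Δb = 8.4 ft, d̄ = (3.72+5.17)/2 = 4.445, v̄ = (1.47+1.80)/2 = 1.635 → q = 8.4×4.445×1.635 = 61.05 ft³/s
Panel 3-4: Δb = 7.1 ft, d̄ = (5.17+5.62)/2 = 5.395, v̄ = (1.80+1.91)/2 = 1.855 → q = 7.1×5.395×1.855 = 71.05 ft³/s
Panel 4-5: Δb = 10.1 ft, d̄ = (5.62+4.01)/2 = 4.815, v̄ = (1.91+1.35)/2 = 1.63 → q = 10.1×4.815×1.63 = 79.27 ft³/s
Panel 5-6: Δb = 9.2 ft, d̄ = (4.01+0.00)/2 = 2.005, v̄ = (1.35+0.00)/2 = 0.675 → q = 9.2×2.005×0.675 = 12.45 ft³/s
Q = Σ q = 233.5 ft³/s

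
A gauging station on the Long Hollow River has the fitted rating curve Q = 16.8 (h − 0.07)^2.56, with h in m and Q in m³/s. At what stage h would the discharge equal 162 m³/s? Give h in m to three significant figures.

2.49 m

h − h₀ = (Q/C)^(1/b) = (162/16.8)^(1/2.56) = 2.424 m
h = 0.07 + 2.424 = 2.494 m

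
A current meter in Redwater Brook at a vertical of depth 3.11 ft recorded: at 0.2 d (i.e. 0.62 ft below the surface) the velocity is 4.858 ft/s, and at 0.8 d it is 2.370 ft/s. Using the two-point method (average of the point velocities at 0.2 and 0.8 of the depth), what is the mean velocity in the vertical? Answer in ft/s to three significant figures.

3.61 ft/s

v̄ = (4.858 + 2.370) / 2 = 3.614 ft/s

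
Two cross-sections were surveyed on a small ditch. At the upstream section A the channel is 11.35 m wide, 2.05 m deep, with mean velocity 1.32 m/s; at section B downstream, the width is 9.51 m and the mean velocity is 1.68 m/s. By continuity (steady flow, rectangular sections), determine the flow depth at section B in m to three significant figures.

Q = A₁V₁ = (11.35×2.05) × 1.32 = 30.71 m³/s
d₂ = Q/(b₂ V₂) = 30.71/(9.51×1.68) = 1.922 m

1.92 m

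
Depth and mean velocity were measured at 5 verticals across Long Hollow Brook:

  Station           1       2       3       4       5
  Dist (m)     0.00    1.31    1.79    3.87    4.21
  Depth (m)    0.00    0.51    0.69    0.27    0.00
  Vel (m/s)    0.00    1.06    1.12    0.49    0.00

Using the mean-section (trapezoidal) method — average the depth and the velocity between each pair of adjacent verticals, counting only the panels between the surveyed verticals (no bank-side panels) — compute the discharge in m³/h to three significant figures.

Panel 1-2: Δb = 1.31 m, d̄ = (0.00+0.51)/2 = 0.255, v̄ = (0.00+1.06)/2 = 0.53 → q = 1.31×0.255×0.53 = 0.1770 m³/s
Panel 2-3: Δb = 0.48 m, d̄ = (0.51+0.69)/2 = 0.6, v̄ = (1.06+1.12)/2 = 1.09 → q = 0.48×0.6×1.09 = 0.3139 m³/s
Panel 3-4: Δb = 2.08 m, d̄ = (0.69+0.27)/2 = 0.48, v̄ = (1.12+0.49)/2 = 0.805 → q = 2.08×0.48×0.805 = 0.8037 m³/s
Panel 4-5: Δb = 0.34 m, d̄ = (0.27+0.00)/2 = 0.135, v̄ = (0.49+0.00)/2 = 0.245 → q = 0.34×0.135×0.245 = 0.01125 m³/s
Q = Σ q = 1.306 m³/s
= 1.306 × 3600 = 4701 m³/h

4700 m³/h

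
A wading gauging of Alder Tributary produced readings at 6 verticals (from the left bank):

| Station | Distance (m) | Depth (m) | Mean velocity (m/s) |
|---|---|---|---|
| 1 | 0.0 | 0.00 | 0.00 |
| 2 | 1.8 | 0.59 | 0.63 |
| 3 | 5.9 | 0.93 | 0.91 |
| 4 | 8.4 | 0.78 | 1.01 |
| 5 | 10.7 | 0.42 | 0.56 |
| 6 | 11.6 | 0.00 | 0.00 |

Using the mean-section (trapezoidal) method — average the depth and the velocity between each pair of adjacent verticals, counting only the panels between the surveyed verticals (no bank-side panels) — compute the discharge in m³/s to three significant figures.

5.75 m³/s

Panel 1-2: Δb = 1.8 m, d̄ = (0.00+0.59)/2 = 0.295, v̄ = (0.00+0.63)/2 = 0.315 → q = 1.8×0.295×0.315 = 0.1673 m³/s
Panel 2-3: Δb = 4.1 m, d̄ = (0.59+0.93)/2 = 0.76, v̄ = (0.63+0.91)/2 = 0.77 → q = 4.1×0.76×0.77 = 2.399 m³/s
Panel 3-4: Δb = 2.5 m, d̄ = (0.93+0.78)/2 = 0.855, v̄ = (0.91+1.01)/2 = 0.96 → q = 2.5×0.855×0.96 = 2.052 m³/s
Panel 4-5: Δb = 2.3 m, d̄ = (0.78+0.42)/2 = 0.6, v̄ = (1.01+0.56)/2 = 0.785 → q = 2.3×0.6×0.785 = 1.083 m³/s
Panel 5-6: Δb = 0.9 m, d̄ = (0.42+0.00)/2 = 0.21, v̄ = (0.56+0.00)/2 = 0.28 → q = 0.9×0.21×0.28 = 0.05292 m³/s
Q = Σ q = 5.755 m³/s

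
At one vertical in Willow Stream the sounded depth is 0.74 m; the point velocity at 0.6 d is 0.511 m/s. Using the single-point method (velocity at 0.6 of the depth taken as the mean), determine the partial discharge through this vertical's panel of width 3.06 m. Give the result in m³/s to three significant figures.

1.16 m³/s

v̄ = v₀.₆ = 0.511 m/s
q = v̄ × d × w = 0.5110 × 0.74 × 3.06 = 1.157 m³/s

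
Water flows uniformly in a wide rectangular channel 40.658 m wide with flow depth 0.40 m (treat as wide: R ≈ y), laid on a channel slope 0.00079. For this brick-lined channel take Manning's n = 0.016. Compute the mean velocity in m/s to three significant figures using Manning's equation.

0.954 m/s

A = b·y = 40.658 × 0.40 = 16.26 m²
Wide channel: R ≈ y = 0.40 m
Q = (1/n)·A·R^(2/3)·S^(1/2) = (1/0.016) × 16.26 × 0.4000^(2/3) × 0.00079^(1/2) = 15.51 m³/s
V = Q/A = 15.51/16.26 = 0.9537 m/s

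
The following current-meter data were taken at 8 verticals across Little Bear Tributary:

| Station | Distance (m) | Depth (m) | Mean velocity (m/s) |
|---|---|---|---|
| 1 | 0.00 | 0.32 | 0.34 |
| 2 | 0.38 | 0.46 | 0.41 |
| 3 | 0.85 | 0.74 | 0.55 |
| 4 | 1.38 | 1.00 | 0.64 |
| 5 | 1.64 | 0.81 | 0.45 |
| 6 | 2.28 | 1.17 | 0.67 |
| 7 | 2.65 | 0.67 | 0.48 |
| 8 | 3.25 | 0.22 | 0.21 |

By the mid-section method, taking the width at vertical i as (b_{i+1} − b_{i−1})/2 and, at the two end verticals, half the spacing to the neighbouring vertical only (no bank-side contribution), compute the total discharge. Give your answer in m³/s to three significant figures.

1.29 m³/s

w_1 = (0.38 − 0.00)/2 = 0.19 m; q_1 = 0.34 × 0.32 × 0.19 = 0.02067 m³/s
w_2 = (0.85 − 0.00)/2 = 0.425 m; q_2 = 0.41 × 0.46 × 0.425 = 0.08016 m³/s
w_3 = (1.38 − 0.38)/2 = 0.5 m; q_3 = 0.55 × 0.74 × 0.5 = 0.2035 m³/s
w_4 = (1.64 − 0.85)/2 = 0.395 m; q_4 = 0.64 × 1.00 × 0.395 = 0.2528 m³/s
w_5 = (2.28 − 1.38)/2 = 0.45 m; q_5 = 0.45 × 0.81 × 0.45 = 0.1640 m³/s
w_6 = (2.65 − 1.64)/2 = 0.505 m; q_6 = 0.67 × 1.17 × 0.505 = 0.3959 m³/s
w_7 = (3.25 − 2.28)/2 = 0.485 m; q_7 = 0.48 × 0.67 × 0.485 = 0.1560 m³/s
w_8 = (3.25 − 2.65)/2 = 0.3 m; q_8 = 0.21 × 0.22 × 0.3 = 0.01386 m³/s
Q = Σ qᵢ = 1.287 m³/s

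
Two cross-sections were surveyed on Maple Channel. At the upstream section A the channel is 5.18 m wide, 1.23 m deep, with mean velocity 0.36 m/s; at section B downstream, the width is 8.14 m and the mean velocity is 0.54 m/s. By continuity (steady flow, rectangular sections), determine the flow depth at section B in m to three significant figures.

0.522 m

Q = A₁V₁ = (5.18×1.23) × 0.36 = 2.294 m³/s
d₂ = Q/(b₂ V₂) = 2.294/(8.14×0.54) = 0.5218 m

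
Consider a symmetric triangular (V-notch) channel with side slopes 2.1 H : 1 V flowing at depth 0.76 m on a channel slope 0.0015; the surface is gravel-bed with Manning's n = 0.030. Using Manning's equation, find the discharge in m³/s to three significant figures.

A = z·y² = 2.1×0.76² = 1.213 m²
P = 2y√(1+z²) = 2×0.76×√(1+2.1²) = 3.535 m
R = A/P = 1.213/3.535 = 0.3431 m
Q = (1/n)·A·R^(2/3)·S^(1/2) = (1/0.030) × 1.213 × 0.3431^(2/3) × 0.0015^(1/2) = 0.7674 m³/s

0.767 m³/s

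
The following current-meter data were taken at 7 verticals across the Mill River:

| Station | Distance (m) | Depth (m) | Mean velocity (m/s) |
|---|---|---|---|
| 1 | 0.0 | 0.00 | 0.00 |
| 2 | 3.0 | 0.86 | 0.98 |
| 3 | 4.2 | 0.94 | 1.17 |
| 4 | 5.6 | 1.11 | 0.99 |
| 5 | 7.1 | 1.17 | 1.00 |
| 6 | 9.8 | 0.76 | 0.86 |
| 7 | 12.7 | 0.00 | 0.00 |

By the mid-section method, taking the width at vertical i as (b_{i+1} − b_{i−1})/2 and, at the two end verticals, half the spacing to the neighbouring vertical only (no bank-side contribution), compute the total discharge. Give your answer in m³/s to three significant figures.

w_2 = (4.2 − 0.0)/2 = 2.1 m; q_2 = 0.98 × 0.86 × 2.1 = 1.770 m³/s
w_3 = (5.6 − 3.0)/2 = 1.3 m; q_3 = 1.17 × 0.94 × 1.3 = 1.430 m³/s
w_4 = (7.1 − 4.2)/2 = 1.45 m; q_4 = 0.99 × 1.11 × 1.45 = 1.593 m³/s
w_5 = (9.8 − 5.6)/2 = 2.1 m; q_5 = 1.00 × 1.17 × 2.1 = 2.457 m³/s
w_6 = (12.7 − 7.1)/2 = 2.8 m; q_6 = 0.86 × 0.76 × 2.8 = 1.830 m³/s
Stations 1, 7 contribute zero (depth or velocity is 0).
Q = Σ qᵢ = 9.080 m³/s

9.08 m³/s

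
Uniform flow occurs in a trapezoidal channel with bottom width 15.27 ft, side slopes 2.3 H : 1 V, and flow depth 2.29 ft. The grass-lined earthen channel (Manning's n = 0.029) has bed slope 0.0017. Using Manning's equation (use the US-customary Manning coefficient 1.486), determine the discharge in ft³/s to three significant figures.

145 ft³/s

A = (b + z·y)·y = (15.27 + 2.3×2.29)×2.29 = 47.03 ft²
P = b + 2y√(1+z²) = 15.27 + 2×2.29×√(1+2.3²) = 26.76 ft
R = A/P = 47.03/26.76 = 1.758 ft
Q = (1.486/n)·A·R^(2/3)·S^(1/2) = (1.486/0.029) × 47.03 × 1.758^(2/3) × 0.0017^(1/2) = 144.7 ft³/s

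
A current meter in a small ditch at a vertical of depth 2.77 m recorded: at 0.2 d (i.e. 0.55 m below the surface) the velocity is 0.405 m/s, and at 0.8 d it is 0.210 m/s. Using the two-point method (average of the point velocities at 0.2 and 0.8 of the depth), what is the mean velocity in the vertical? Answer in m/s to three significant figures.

0.308 m/s

v̄ = (0.405 + 0.210) / 2 = 0.3075 m/s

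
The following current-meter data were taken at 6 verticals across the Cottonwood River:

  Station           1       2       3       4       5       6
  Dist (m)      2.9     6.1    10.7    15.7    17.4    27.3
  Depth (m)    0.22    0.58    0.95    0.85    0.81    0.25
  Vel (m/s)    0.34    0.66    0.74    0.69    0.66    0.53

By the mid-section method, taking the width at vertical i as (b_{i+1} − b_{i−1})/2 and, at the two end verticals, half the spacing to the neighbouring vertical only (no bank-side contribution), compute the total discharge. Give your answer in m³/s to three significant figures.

10.7 m³/s

w_1 = (6.1 − 2.9)/2 = 1.6 m; q_1 = 0.34 × 0.22 × 1.6 = 0.1197 m³/s
w_2 = (10.7 − 2.9)/2 = 3.9 m; q_2 = 0.66 × 0.58 × 3.9 = 1.493 m³/s
w_3 = (15.7 − 6.1)/2 = 4.8 m; q_3 = 0.74 × 0.95 × 4.8 = 3.374 m³/s
w_4 = (17.4 − 10.7)/2 = 3.35 m; q_4 = 0.69 × 0.85 × 3.35 = 1.965 m³/s
w_5 = (27.3 − 15.7)/2 = 5.8 m; q_5 = 0.66 × 0.81 × 5.8 = 3.101 m³/s
w_6 = (27.3 − 17.4)/2 = 4.95 m; q_6 = 0.53 × 0.25 × 4.95 = 0.6559 m³/s
Q = Σ qᵢ = 10.71 m³/s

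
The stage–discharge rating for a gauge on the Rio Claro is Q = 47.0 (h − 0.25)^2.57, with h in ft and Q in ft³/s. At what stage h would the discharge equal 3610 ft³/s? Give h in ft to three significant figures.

h − h₀ = (Q/C)^(1/b) = (3610/47.0)^(1/2.57) = 5.415 ft
h = 0.25 + 5.415 = 5.665 ft

5.67 ft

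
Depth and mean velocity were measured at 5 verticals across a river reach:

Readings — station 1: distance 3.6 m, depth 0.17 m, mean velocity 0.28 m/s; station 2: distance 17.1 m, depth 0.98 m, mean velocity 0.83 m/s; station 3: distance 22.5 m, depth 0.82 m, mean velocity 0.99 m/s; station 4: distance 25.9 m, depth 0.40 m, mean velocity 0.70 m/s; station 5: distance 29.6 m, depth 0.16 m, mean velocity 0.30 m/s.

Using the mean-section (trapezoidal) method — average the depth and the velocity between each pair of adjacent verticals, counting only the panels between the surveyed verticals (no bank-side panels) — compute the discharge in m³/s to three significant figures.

Panel 1-2: Δb = 13.5 m, d̄ = (0.17+0.98)/2 = 0.575, v̄ = (0.28+0.83)/2 = 0.555 → q = 13.5×0.575×0.555 = 4.308 m³/s
Panel 2-3: Δb = 5.4 m, d̄ = (0.98+0.82)/2 = 0.9, v̄ = (0.83+0.99)/2 = 0.91 → q = 5.4×0.9×0.91 = 4.423 m³/s
Panel 3-4: Δb = 3.4 m, d̄ = (0.82+0.40)/2 = 0.61, v̄ = (0.99+0.70)/2 = 0.845 → q = 3.4×0.61×0.845 = 1.753 m³/s
Panel 4-5: Δb = 3.7 m, d̄ = (0.40+0.16)/2 = 0.28, v̄ = (0.70+0.30)/2 = 0.5 → q = 3.7×0.28×0.5 = 0.5180 m³/s
Q = Σ q = 11.00 m³/s

11.0 m³/s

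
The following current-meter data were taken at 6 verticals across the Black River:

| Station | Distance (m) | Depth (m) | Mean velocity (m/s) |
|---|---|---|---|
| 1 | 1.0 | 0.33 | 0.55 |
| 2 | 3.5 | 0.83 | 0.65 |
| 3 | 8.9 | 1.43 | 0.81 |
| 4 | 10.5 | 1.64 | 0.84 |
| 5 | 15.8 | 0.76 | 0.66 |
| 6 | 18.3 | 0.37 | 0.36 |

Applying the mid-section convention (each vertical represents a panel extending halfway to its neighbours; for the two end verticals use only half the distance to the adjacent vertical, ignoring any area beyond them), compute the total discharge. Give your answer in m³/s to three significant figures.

13.3 m³/s

w_1 = (3.5 − 1.0)/2 = 1.25 m; q_1 = 0.55 × 0.33 × 1.25 = 0.2269 m³/s
w_2 = (8.9 − 1.0)/2 = 3.95 m; q_2 = 0.65 × 0.83 × 3.95 = 2.131 m³/s
w_3 = (10.5 − 3.5)/2 = 3.5 m; q_3 = 0.81 × 1.43 × 3.5 = 4.054 m³/s
w_4 = (15.8 − 8.9)/2 = 3.45 m; q_4 = 0.84 × 1.64 × 3.45 = 4.753 m³/s
w_5 = (18.3 − 10.5)/2 = 3.9 m; q_5 = 0.66 × 0.76 × 3.9 = 1.956 m³/s
w_6 = (18.3 − 15.8)/2 = 1.25 m; q_6 = 0.36 × 0.37 × 1.25 = 0.1665 m³/s
Q = Σ qᵢ = 13.29 m³/s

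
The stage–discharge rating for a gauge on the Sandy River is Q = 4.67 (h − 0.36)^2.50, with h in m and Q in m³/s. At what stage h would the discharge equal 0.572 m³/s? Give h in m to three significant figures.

h − h₀ = (Q/C)^(1/b) = (0.572/4.67)^(1/2.50) = 0.4317 m
h = 0.36 + 0.4317 = 0.7917 m

0.792 m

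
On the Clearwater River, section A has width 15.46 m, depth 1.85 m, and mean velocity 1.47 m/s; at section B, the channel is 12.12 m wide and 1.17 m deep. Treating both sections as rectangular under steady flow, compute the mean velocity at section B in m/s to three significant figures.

Q = A₁V₁ = (15.46×1.85) × 1.47 = 42.04 m³/s
A₂ = 12.12 × 1.17 = 14.18 m²
V₂ = Q/A₂ = 42.04/14.18 = 2.965 m/s

2.96 m/s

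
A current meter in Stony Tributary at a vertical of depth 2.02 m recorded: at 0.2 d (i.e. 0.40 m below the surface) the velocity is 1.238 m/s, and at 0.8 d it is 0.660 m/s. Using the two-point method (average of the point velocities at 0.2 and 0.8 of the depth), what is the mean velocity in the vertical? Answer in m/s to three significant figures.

v̄ = (1.238 + 0.660) / 2 = 0.9490 m/s

0.949 m/s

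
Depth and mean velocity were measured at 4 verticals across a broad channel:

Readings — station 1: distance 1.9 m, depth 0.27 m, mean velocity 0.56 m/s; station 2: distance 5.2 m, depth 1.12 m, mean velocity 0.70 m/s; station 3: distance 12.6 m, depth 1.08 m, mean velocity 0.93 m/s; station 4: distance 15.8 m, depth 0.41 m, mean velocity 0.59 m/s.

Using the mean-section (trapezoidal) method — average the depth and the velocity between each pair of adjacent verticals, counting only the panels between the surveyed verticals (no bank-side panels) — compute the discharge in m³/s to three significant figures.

Panel 1-2: Δb = 3.3 m, d̄ = (0.27+1.12)/2 = 0.695, v̄ = (0.56+0.70)/2 = 0.63 → q = 3.3×0.695×0.63 = 1.445 m³/s
Panel 2-3: Δb = 7.4 m, d̄ = (1.12+1.08)/2 = 1.1, v̄ = (0.70+0.93)/2 = 0.815 → q = 7.4×1.1×0.815 = 6.634 m³/s
Panel 3-4: Δb = 3.2 m, d̄ = (1.08+0.41)/2 = 0.745, v̄ = (0.93+0.59)/2 = 0.76 → q = 3.2×0.745×0.76 = 1.812 m³/s
Q = Σ q = 9.891 m³/s

9.89 m³/s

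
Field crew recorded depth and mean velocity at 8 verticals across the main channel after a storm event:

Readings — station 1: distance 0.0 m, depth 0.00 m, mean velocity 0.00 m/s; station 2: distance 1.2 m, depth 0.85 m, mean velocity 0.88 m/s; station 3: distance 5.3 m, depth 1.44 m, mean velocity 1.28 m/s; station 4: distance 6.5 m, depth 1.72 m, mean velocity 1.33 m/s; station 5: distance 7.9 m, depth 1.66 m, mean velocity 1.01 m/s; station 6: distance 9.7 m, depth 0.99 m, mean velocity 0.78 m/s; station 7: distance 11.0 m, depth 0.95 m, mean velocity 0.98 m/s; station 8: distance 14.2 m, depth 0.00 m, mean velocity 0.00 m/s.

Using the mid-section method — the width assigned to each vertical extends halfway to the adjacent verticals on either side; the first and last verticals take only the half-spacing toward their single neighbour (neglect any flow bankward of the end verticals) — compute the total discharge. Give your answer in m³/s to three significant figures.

w_2 = (5.3 − 0.0)/2 = 2.65 m; q_2 = 0.88 × 0.85 × 2.65 = 1.982 m³/s
w_3 = (6.5 − 1.2)/2 = 2.65 m; q_3 = 1.28 × 1.44 × 2.65 = 4.884 m³/s
w_4 = (7.9 − 5.3)/2 = 1.3 m; q_4 = 1.33 × 1.72 × 1.3 = 2.974 m³/s
w_5 = (9.7 − 6.5)/2 = 1.6 m; q_5 = 1.01 × 1.66 × 1.6 = 2.683 m³/s
w_6 = (11.0 − 7.9)/2 = 1.55 m; q_6 = 0.78 × 0.99 × 1.55 = 1.197 m³/s
w_7 = (14.2 − 9.7)/2 = 2.25 m; q_7 = 0.98 × 0.95 × 2.25 = 2.095 m³/s
Stations 1, 8 contribute zero (depth or velocity is 0).
Q = Σ qᵢ = 15.81 m³/s

15.8 m³/s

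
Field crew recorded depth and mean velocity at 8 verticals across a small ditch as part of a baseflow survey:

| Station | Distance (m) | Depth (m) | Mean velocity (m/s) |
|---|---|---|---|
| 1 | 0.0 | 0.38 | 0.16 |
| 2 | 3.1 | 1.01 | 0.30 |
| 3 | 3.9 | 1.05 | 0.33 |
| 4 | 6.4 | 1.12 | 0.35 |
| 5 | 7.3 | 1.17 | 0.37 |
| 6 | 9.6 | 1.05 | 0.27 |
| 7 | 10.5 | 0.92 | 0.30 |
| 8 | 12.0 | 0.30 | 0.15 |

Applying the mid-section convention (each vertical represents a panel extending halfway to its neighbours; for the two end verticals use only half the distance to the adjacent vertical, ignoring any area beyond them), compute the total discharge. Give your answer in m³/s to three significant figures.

3.43 m³/s

w_1 = (3.1 − 0.0)/2 = 1.55 m; q_1 = 0.16 × 0.38 × 1.55 = 0.09424 m³/s
w_2 = (3.9 − 0.0)/2 = 1.95 m; q_2 = 0.30 × 1.01 × 1.95 = 0.5909 m³/s
w_3 = (6.4 − 3.1)/2 = 1.65 m; q_3 = 0.33 × 1.05 × 1.65 = 0.5717 m³/s
w_4 = (7.3 − 3.9)/2 = 1.7 m; q_4 = 0.35 × 1.12 × 1.7 = 0.6664 m³/s
w_5 = (9.6 − 6.4)/2 = 1.6 m; q_5 = 0.37 × 1.17 × 1.6 = 0.6926 m³/s
w_6 = (10.5 − 7.3)/2 = 1.6 m; q_6 = 0.27 × 1.05 × 1.6 = 0.4536 m³/s
w_7 = (12.0 − 9.6)/2 = 1.2 m; q_7 = 0.30 × 0.92 × 1.2 = 0.3312 m³/s
w_8 = (12.0 − 10.5)/2 = 0.75 m; q_8 = 0.15 × 0.30 × 0.75 = 0.03375 m³/s
Q = Σ qᵢ = 3.434 m³/s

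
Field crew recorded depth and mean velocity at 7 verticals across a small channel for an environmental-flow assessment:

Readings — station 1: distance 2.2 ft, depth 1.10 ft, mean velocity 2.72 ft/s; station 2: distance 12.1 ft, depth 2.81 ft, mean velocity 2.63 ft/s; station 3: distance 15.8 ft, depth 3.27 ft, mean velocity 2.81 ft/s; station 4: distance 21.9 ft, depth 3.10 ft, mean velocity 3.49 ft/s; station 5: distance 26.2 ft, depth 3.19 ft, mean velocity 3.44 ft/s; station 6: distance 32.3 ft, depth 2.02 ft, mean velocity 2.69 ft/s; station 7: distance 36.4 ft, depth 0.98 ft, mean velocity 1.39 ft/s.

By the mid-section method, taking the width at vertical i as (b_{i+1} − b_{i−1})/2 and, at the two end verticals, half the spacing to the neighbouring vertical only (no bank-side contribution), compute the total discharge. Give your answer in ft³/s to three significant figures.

254 ft³/s

w_1 = (12.1 − 2.2)/2 = 4.95 ft; q_1 = 2.72 × 1.10 × 4.95 = 14.81 ft³/s
w_2 = (15.8 − 2.2)/2 = 6.8 ft; q_2 = 2.63 × 2.81 × 6.8 = 50.25 ft³/s
w_3 = (21.9 − 12.1)/2 = 4.9 ft; q_3 = 2.81 × 3.27 × 4.9 = 45.02 ft³/s
w_4 = (26.2 − 15.8)/2 = 5.2 ft; q_4 = 3.49 × 3.10 × 5.2 = 56.26 ft³/s
w_5 = (32.3 − 21.9)/2 = 5.2 ft; q_5 = 3.44 × 3.19 × 5.2 = 57.06 ft³/s
w_6 = (36.4 − 26.2)/2 = 5.1 ft; q_6 = 2.69 × 2.02 × 5.1 = 27.71 ft³/s
w_7 = (36.4 − 32.3)/2 = 2.05 ft; q_7 = 1.39 × 0.98 × 2.05 = 2.793 ft³/s
Q = Σ qᵢ = 253.9 ft³/s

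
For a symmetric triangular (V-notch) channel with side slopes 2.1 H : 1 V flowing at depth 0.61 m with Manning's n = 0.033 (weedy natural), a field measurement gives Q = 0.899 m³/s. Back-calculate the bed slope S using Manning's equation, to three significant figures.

0.00805

A = z·y² = 2.1×0.61² = 0.7814 m²
P = 2y√(1+z²) = 2×0.61×√(1+2.1²) = 2.838 m
R = A/P = 0.7814/2.838 = 0.2754 m
S = (Q·n / (1·A·R^(2/3)))² = (0.899×0.033 / (1×0.7814×0.4233))² = 0.008046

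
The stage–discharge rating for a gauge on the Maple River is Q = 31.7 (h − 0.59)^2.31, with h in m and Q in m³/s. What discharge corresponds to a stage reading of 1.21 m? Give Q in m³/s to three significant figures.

10.5 m³/s

Q = 31.7 × (1.21 − 0.59)^2.31 = 31.7 × 0.62^2.31 = 10.51 m³/s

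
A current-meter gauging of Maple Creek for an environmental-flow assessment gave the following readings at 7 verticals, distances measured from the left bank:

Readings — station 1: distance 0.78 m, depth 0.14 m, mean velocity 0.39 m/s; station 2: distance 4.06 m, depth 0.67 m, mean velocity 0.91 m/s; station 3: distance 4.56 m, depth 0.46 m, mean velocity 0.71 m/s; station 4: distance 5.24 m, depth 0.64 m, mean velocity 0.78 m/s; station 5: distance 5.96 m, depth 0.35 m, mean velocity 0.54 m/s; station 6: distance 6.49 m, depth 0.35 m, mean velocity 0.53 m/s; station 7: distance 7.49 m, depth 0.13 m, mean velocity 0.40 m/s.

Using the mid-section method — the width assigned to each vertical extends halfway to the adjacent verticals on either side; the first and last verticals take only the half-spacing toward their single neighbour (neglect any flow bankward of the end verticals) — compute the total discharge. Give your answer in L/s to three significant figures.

w_1 = (4.06 − 0.78)/2 = 1.64 m; q_1 = 0.39 × 0.14 × 1.64 = 0.08954 m³/s
w_2 = (4.56 − 0.78)/2 = 1.89 m; q_2 = 0.91 × 0.67 × 1.89 = 1.152 m³/s
w_3 = (5.24 − 4.06)/2 = 0.59 m; q_3 = 0.71 × 0.46 × 0.59 = 0.1927 m³/s
w_4 = (5.96 − 4.56)/2 = 0.7 m; q_4 = 0.78 × 0.64 × 0.7 = 0.3494 m³/s
w_5 = (6.49 − 5.24)/2 = 0.625 m; q_5 = 0.54 × 0.35 × 0.625 = 0.1181 m³/s
w_6 = (7.49 − 5.96)/2 = 0.765 m; q_6 = 0.53 × 0.35 × 0.765 = 0.1419 m³/s
w_7 = (7.49 − 6.49)/2 = 0.5 m; q_7 = 0.40 × 0.13 × 0.5 = 0.02600 m³/s
Q = Σ qᵢ = 2.070 m³/s
= 2.070 × 1000 = 2070 L/s

2070 L/s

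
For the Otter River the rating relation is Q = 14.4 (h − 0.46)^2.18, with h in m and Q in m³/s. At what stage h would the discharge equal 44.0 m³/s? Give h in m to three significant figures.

2.13 m

h − h₀ = (Q/C)^(1/b) = (44.0/14.4)^(1/2.18) = 1.669 m
h = 0.46 + 1.669 = 2.129 m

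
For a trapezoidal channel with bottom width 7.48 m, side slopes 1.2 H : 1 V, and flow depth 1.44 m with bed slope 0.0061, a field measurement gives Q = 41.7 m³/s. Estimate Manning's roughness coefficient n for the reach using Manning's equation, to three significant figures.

0.0266

A = (b + z·y)·y = (7.48 + 1.2×1.44)×1.44 = 13.26 m²
P = b + 2y√(1+z²) = 7.48 + 2×1.44×√(1+1.2²) = 11.98 m
R = A/P = 13.26/11.98 = 1.107 m
n = (1/Q)·A·R^(2/3)·S^(1/2) = (1/41.7) × 13.26 × 1.070 × 0.07810 = 0.02657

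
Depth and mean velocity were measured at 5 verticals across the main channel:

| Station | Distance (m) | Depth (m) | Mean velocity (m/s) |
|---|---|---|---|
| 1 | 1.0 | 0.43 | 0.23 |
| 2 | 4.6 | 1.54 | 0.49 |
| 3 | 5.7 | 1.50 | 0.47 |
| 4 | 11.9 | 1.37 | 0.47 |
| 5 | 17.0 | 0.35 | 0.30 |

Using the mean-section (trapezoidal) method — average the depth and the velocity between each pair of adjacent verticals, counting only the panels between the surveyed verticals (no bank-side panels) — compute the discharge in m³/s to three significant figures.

Panel 1-2: Δb = 3.6 m, d̄ = (0.43+1.54)/2 = 0.985, v̄ = (0.23+0.49)/2 = 0.36 → q = 3.6×0.985×0.36 = 1.277 m³/s
Panel 2-3: Δb = 1.1 m, d̄ = (1.54+1.50)/2 = 1.52, v̄ = (0.49+0.47)/2 = 0.48 → q = 1.1×1.52×0.48 = 0.8026 m³/s
Panel 3-4: Δb = 6.2 m, d̄ = (1.50+1.37)/2 = 1.435, v̄ = (0.47+0.47)/2 = 0.47 → q = 6.2×1.435×0.47 = 4.182 m³/s
Panel 4-5: Δb = 5.1 m, d̄ = (1.37+0.35)/2 = 0.86, v̄ = (0.47+0.30)/2 = 0.385 → q = 5.1×0.86×0.385 = 1.689 m³/s
Q = Σ q = 7.949 m³/s

7.95 m³/s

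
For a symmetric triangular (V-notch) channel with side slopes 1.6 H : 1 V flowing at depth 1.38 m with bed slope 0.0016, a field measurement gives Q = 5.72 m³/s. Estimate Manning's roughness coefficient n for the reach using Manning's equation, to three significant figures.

A = z·y² = 1.6×1.38² = 3.047 m²
P = 2y√(1+z²) = 2×1.38×√(1+1.6²) = 5.208 m
R = A/P = 3.047/5.208 = 0.5851 m
n = (1/Q)·A·R^(2/3)·S^(1/2) = (1/5.72) × 3.047 × 0.6996 × 0.04000 = 0.01491

0.0149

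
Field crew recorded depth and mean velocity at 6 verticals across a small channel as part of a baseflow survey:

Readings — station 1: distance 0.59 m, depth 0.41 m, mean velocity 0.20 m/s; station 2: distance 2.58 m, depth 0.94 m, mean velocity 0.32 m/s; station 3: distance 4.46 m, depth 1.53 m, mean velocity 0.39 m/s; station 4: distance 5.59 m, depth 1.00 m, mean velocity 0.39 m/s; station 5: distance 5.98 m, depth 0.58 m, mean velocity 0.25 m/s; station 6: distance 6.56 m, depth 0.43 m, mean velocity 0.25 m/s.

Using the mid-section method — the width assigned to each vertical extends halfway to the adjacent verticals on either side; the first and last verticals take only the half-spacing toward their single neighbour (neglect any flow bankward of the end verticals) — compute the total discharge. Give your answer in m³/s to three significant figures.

1.96 m³/s

w_1 = (2.58 − 0.59)/2 = 0.995 m; q_1 = 0.20 × 0.41 × 0.995 = 0.08159 m³/s
w_2 = (4.46 − 0.59)/2 = 1.935 m; q_2 = 0.32 × 0.94 × 1.935 = 0.5820 m³/s
w_3 = (5.59 − 2.58)/2 = 1.505 m; q_3 = 0.39 × 1.53 × 1.505 = 0.8980 m³/s
w_4 = (5.98 − 4.46)/2 = 0.76 m; q_4 = 0.39 × 1.00 × 0.76 = 0.2964 m³/s
w_5 = (6.56 − 5.59)/2 = 0.485 m; q_5 = 0.25 × 0.58 × 0.485 = 0.07033 m³/s
w_6 = (6.56 − 5.98)/2 = 0.29 m; q_6 = 0.25 × 0.43 × 0.29 = 0.03118 m³/s
Q = Σ qᵢ = 1.960 m³/s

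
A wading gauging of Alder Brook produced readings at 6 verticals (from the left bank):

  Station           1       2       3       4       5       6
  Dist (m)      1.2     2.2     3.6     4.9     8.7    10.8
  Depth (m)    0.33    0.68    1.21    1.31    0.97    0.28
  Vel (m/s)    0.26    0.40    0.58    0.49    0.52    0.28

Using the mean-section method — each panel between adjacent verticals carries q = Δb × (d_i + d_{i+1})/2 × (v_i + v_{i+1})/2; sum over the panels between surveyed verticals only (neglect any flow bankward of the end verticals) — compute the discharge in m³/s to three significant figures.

Panel 1-2: Δb = 1 m, d̄ = (0.33+0.68)/2 = 0.505, v̄ = (0.26+0.40)/2 = 0.33 → q = 1×0.505×0.33 = 0.1667 m³/s
Panel 2-3: Δb = 1.4 m, d̄ = (0.68+1.21)/2 = 0.945, v̄ = (0.40+0.58)/2 = 0.49 → q = 1.4×0.945×0.49 = 0.6483 m³/s
Panel 3-4: Δb = 1.3 m, d̄ = (1.21+1.31)/2 = 1.26, v̄ = (0.58+0.49)/2 = 0.535 → q = 1.3×1.26×0.535 = 0.8763 m³/s
Panel 4-5: Δb = 3.8 m, d̄ = (1.31+0.97)/2 = 1.14, v̄ = (0.49+0.52)/2 = 0.505 → q = 3.8×1.14×0.505 = 2.188 m³/s
Panel 5-6: Δb = 2.1 m, d̄ = (0.97+0.28)/2 = 0.625, v̄ = (0.52+0.28)/2 = 0.4 → q = 2.1×0.625×0.4 = 0.5250 m³/s
Q = Σ q = 4.404 m³/s

4.40 m³/s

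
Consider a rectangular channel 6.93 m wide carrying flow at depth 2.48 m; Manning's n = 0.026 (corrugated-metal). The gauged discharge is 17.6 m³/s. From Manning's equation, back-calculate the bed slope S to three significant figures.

A = b·y = 6.93 × 2.48 = 17.19 m²
P = b + 2y = 6.93 + 2×2.48 = 11.89 m
R = A/P = 17.19/11.89 = 1.445 m
S = (Q·n / (1·A·R^(2/3)))² = (17.6×0.026 / (1×17.19×1.278))² = 0.0004338

0.000434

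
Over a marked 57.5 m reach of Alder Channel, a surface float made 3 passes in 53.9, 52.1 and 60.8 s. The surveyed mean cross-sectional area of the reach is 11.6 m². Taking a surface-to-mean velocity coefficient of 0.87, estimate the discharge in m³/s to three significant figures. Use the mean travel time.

10.4 m³/s

t̄ = (53.9 + 52.1 + 60.8) / 3 = 55.6 s
v_surface = L / t̄ = 57.5 / 55.6 = 1.034 m/s
v_mean = 0.87 × 1.034 = 0.8997 m/s
Q = A × v_mean = 11.6 × 0.8997 = 10.44 m³/s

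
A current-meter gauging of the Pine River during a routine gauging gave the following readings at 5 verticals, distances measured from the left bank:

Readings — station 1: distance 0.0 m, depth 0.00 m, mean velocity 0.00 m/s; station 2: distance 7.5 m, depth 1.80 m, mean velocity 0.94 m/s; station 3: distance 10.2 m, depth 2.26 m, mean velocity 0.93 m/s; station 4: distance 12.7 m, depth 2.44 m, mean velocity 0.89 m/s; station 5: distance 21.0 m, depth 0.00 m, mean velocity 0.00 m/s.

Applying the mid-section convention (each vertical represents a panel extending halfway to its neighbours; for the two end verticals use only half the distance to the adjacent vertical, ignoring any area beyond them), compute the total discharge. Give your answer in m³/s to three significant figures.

25.8 m³/s

w_2 = (10.2 − 0.0)/2 = 5.1 m; q_2 = 0.94 × 1.80 × 5.1 = 8.629 m³/s
w_3 = (12.7 − 7.5)/2 = 2.6 m; q_3 = 0.93 × 2.26 × 2.6 = 5.465 m³/s
w_4 = (21.0 − 10.2)/2 = 5.4 m; q_4 = 0.89 × 2.44 × 5.4 = 11.73 m³/s
Stations 1, 5 contribute zero (depth or velocity is 0).
Q = Σ qᵢ = 25.82 m³/s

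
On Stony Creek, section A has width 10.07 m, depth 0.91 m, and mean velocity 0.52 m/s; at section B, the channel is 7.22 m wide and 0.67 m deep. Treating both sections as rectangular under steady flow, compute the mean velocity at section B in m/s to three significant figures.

Q = A₁V₁ = (10.07×0.91) × 0.52 = 4.765 m³/s
A₂ = 7.22 × 0.67 = 4.837 m²
V₂ = Q/A₂ = 4.765/4.837 = 0.9851 m/s

0.985 m/s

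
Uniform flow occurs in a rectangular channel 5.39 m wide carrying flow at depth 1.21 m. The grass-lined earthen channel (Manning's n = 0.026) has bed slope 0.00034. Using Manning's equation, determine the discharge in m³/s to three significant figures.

A = b·y = 5.39 × 1.21 = 6.522 m²
P = b + 2y = 5.39 + 2×1.21 = 7.810 m
R = A/P = 6.522/7.810 = 0.8351 m
Q = (1/n)·A·R^(2/3)·S^(1/2) = (1/0.026) × 6.522 × 0.8351^(2/3) × 0.00034^(1/2) = 4.102 m³/s

4.10 m³/s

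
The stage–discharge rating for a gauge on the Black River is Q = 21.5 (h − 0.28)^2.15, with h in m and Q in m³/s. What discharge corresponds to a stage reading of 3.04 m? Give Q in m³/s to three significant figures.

191 m³/s

Q = 21.5 × (3.04 − 0.28)^2.15 = 21.5 × 2.76^2.15 = 190.7 m³/s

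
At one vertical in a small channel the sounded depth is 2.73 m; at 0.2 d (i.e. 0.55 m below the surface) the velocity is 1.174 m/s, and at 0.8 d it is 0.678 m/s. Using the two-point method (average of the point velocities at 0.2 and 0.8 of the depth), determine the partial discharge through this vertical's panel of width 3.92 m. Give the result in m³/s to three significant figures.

v̄ = (1.174 + 0.678) / 2 = 0.9260 m/s
q = v̄ × d × w = 0.9260 × 2.73 × 3.92 = 9.910 m³/s

9.91 m³/s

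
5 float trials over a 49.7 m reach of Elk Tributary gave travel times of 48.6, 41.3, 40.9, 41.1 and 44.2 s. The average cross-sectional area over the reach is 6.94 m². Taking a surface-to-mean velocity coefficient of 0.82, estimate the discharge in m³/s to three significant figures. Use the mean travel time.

t̄ = (48.6 + 41.3 + 40.9 + 41.1 + 44.2) / 5 = 43.22 s
v_surface = L / t̄ = 49.7 / 43.22 = 1.150 m/s
v_mean = 0.82 × 1.150 = 0.9429 m/s
Q = A × v_mean = 6.94 × 0.9429 = 6.544 m³/s

6.54 m³/s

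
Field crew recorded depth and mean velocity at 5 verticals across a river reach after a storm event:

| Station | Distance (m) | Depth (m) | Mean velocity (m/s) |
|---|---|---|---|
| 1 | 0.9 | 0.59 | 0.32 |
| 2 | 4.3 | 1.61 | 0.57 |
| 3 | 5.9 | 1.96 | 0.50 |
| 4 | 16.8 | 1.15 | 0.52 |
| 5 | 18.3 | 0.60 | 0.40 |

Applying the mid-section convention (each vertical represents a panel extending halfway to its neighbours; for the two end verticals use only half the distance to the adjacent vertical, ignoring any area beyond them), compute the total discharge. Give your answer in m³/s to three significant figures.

w_1 = (4.3 − 0.9)/2 = 1.7 m; q_1 = 0.32 × 0.59 × 1.7 = 0.3210 m³/s
w_2 = (5.9 − 0.9)/2 = 2.5 m; q_2 = 0.57 × 1.61 × 2.5 = 2.294 m³/s
w_3 = (16.8 − 4.3)/2 = 6.25 m; q_3 = 0.50 × 1.96 × 6.25 = 6.125 m³/s
w_4 = (18.3 − 5.9)/2 = 6.2 m; q_4 = 0.52 × 1.15 × 6.2 = 3.708 m³/s
w_5 = (18.3 − 16.8)/2 = 0.75 m; q_5 = 0.40 × 0.60 × 0.75 = 0.1800 m³/s
Q = Σ qᵢ = 12.63 m³/s

12.6 m³/s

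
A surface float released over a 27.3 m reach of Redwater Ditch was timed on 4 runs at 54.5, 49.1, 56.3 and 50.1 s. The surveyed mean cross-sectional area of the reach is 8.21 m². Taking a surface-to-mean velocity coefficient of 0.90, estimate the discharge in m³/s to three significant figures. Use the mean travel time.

3.84 m³/s

t̄ = (54.5 + 49.1 + 56.3 + 50.1) / 4 = 52.5 s
v_surface = L / t̄ = 27.3 / 52.5 = 0.5200 m/s
v_mean = 0.90 × 0.5200 = 0.4680 m/s
Q = A × v_mean = 8.21 × 0.4680 = 3.842 m³/s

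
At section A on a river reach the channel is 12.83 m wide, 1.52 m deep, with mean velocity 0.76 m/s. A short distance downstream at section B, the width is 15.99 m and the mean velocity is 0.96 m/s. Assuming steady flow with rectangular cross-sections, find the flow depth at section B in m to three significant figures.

0.966 m

Q = A₁V₁ = (12.83×1.52) × 0.76 = 14.82 m³/s
d₂ = Q/(b₂ V₂) = 14.82/(15.99×0.96) = 0.9655 m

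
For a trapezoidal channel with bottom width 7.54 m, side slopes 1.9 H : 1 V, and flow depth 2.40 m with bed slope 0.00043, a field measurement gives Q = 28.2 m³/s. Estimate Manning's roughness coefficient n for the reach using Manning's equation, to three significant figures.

0.0295

A = (b + z·y)·y = (7.54 + 1.9×2.40)×2.40 = 29.04 m²
P = b + 2y√(1+z²) = 7.54 + 2×2.40×√(1+1.9²) = 17.85 m
R = A/P = 29.04/17.85 = 1.627 m
n = (1/Q)·A·R^(2/3)·S^(1/2) = (1/28.2) × 29.04 × 1.383 × 0.02074 = 0.02954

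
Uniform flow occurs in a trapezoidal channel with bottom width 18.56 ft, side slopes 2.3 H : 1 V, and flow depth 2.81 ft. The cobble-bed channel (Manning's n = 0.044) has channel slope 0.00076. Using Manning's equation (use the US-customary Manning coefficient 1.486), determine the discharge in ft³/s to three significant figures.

109 ft³/s

A = (b + z·y)·y = (18.56 + 2.3×2.81)×2.81 = 70.31 ft²
P = b + 2y√(1+z²) = 18.56 + 2×2.81×√(1+2.3²) = 32.65 ft
R = A/P = 70.31/32.65 = 2.153 ft
Q = (1.486/n)·A·R^(2/3)·S^(1/2) = (1.486/0.044) × 70.31 × 2.153^(2/3) × 0.00076^(1/2) = 109.2 ft³/s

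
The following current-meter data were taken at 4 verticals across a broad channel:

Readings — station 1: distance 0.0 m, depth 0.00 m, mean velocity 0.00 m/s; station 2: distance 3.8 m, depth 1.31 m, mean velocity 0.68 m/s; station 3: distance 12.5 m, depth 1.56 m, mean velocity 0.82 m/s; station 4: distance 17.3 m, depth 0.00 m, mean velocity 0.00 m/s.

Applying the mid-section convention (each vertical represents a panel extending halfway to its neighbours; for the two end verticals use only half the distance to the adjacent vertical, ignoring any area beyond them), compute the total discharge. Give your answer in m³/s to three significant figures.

14.2 m³/s

w_2 = (12.5 − 0.0)/2 = 6.25 m; q_2 = 0.68 × 1.31 × 6.25 = 5.568 m³/s
w_3 = (17.3 − 3.8)/2 = 6.75 m; q_3 = 0.82 × 1.56 × 6.75 = 8.635 m³/s
Stations 1, 4 contribute zero (depth or velocity is 0).
Q = Σ qᵢ = 14.20 m³/s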